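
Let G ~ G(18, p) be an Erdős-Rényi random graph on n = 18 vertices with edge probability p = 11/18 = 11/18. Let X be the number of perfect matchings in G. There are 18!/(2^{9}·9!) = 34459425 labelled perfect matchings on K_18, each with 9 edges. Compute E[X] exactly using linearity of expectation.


K_18 has 18!/(2^{9}·9!) = 34459425 labelled perfect matchings.
For each such perfect matching H, let X_H = 1 if all 9 edges of H are present in G. Then P[X_H = 1] = p^{9} = (11/18)^{9} = 2357947691/198359290368.
By linearity: E[X] = Σ_H E[X_H] = 34459425 · p^{9} = 34459425 · 2357947691/198359290368 = 1003129896443675/2448880128.
Numerically: E[X] ≈ 4.0963e+05.

E[X] = 34459425 · (11/18)^{9} = 1003129896443675/2448880128 ≈ 4.0963e+05.


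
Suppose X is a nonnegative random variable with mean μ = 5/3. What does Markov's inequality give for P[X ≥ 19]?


μ = E[X] = 5/3, a = 19.
Markov: P[X ≥ 19] ≤ μ/a = (5/3)/19 = 5/57.
Numerically: ≈ 0.088.
(Since a = 19 > μ = 1.667, the bound 5/57 is < 1 and informative.)

P[X ≥ 19] ≤ 5/57 ≈ 0.088.


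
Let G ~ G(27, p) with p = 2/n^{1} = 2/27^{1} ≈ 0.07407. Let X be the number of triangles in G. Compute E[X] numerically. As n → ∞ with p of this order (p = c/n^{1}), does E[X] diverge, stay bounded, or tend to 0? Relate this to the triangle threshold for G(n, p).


Number of potential triangles: C(27, 3) = 2925.
Each occurs with probability p³ ≈ (0.07407)³ ≈ 4.064421e-04.
By linearity: E[X] = C(27, 3)·p³ ≈ 2925 · 4.064421e-04 ≈ 1.1888.
Here α = 1, so p = 2/n is exactly at the triangle threshold p ~ 1/n. Asymptotically E[X] → c³/6 = 2³/6 = 4/3 ≈ 1.3333, a bounded constant. In this regime the triangle count is asymptotically Poisson(c³/6).

E[X] ≈ 1.1888; in regime p = Θ(1/n^{1}) E[X] stays bounded (at the triangle threshold p ~ 1/n).


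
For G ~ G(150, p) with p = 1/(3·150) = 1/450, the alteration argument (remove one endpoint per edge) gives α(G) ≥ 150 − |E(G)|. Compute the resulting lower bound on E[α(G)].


E[|E(G)|] = C(150, 2)·p = 11175 · (1/450) = 149/6.
E[α(G)] ≥ n − E[|E(G)|] = 150 − 149/6 = 751/6.
Numerically: ≈ 125.1667.
(This is only a lower bound; the true E[α(G)] may be larger.)

E[α(G)] ≥ 751/6 ≈ 125.1667.


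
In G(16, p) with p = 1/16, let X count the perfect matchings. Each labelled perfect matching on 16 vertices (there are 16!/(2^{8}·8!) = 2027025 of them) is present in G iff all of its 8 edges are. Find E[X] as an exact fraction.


K_16 has 16!/(2^{8}·8!) = 2027025 labelled perfect matchings.
For each such perfect matching H, let X_H = 1 if all 8 edges of H are present in G. Then P[X_H = 1] = p^{8} = (1/16)^{8} = 1/4294967296.
By linearity of expectation: E[X] = Σ_H E[X_H] = 2027025 · p^{8} = 2027025 · 1/4294967296 = 2027025/4294967296.
Numerically: E[X] ≈ 0.00047195.

E[X] = 2027025 · (1/16)^{8} = 2027025/4294967296 ≈ 0.00047195.


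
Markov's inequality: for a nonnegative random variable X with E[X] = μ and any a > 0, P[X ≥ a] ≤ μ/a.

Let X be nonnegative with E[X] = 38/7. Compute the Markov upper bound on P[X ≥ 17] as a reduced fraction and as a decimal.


μ = E[X] = 38/7, a = 17.
Markov: P[X ≥ 17] ≤ μ/a = (38/7)/17 = 38/119.
Numerically: ≈ 0.3193.
(Since a = 17 > μ = 5.4286, the bound 38/119 is < 1 and informative.)

P[X ≥ 17] ≤ 38/119 ≈ 0.3193.


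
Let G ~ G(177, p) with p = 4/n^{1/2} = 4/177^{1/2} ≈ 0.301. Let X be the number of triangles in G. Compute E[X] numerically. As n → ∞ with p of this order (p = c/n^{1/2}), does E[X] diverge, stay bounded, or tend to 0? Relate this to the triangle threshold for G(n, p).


Number of potential triangles: C(177, 3) = 908600.
Each occurs with probability p³ ≈ (0.301)³ ≈ 2.71782e-02.
By linearity: E[X] = C(177, 3)·p³ ≈ 908600 · 2.71782e-02 ≈ 24694.078.
Since α = 1/2 < 1, p = c/n^{1/2} ≫ 1/n is above the triangle threshold p ~ 1/n. Asymptotically E[X] ~ (c³/6)·n^{3(1−α)} = (4³/6)·n^{1.5} → ∞; triangles are abundant w.h.p.

E[X] ≈ 24694.078; in regime p = Θ(1/n^{1/2}) E[X] diverges (above the triangle threshold p ~ 1/n).


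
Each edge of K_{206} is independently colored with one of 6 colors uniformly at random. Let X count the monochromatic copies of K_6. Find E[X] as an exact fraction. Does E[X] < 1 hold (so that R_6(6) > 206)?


E[X] = C(206, 6) · 6^{1 − 15} = 98619368491 · 6^{−14} = 98619368491/78364164096.
As a reduced fraction: E[X] = 98619368491/78364164096 ≈ 1.258475.
Is E[X] < 1? NO.
Since E[X] ≥ 1, the first-moment bound is inconclusive at n = 206; it does NOT by itself certify R_6(6) > 206.

E[X] = 98619368491/78364164096 ≈ 1.258475; E[X] ≥ 1; first-moment method inconclusive here.


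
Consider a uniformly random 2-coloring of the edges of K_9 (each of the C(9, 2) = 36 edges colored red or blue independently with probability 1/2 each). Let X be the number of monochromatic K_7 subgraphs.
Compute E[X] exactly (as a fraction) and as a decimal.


Let X = Σ_S X_S over the C(9, 7) = 36 subsets S of size 7, where X_S = 1 if the K_7 on S is monochromatic.
For a fixed S, the K_7 on S has C(7, 2) = 21 edges. P[all 21 edges red] = (1/2)^21, and likewise for blue, so P[monochromatic] = 2·(1/2)^21 = 2^{1 − 21} = 1/1048576.
Summing: E[X] = C(9, 7) · 2^{1 − 21} = 36 · 1/1048576 = 9/262144.
Numerically: E[X] ≈ 0.000.

E[X] = C(9,7)·2^(1−C(7,2)) = 9/262144 ≈ 0.000.


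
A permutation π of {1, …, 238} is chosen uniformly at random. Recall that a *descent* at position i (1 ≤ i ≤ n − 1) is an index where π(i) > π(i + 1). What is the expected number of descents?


Write X = Σ X_I over i = 1, …, 237, with X_I the indicator of one descent.
There are 237 indicators.
For each fixed i, the pair (π(i), π(i+1)) is a uniformly random ordered pair of distinct values from {1, …, 238}; by symmetry P[π(i) > π(i+1)] = 1/2.
By linearity: E[X] = 237 · (1/2) = (238 − 1) · (1/2) = 237/2 ≈ 118.50000.

E[X] = 237/2 = 118.50000.


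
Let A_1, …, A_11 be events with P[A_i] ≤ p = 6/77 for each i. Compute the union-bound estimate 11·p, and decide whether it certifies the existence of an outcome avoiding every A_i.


Union bound: P[∪_{i=1}^{11} A_i] ≤ Σ_i P[A_i] ≤ 11·p = 11·(6/77) = 6/7.
Numerically: 6/7 ≈ 0.8571.
Is 6/7 < 1? YES.
Since P[∪ A_i] ≤ 6/7 < 1, the complement has P[∩ A_i^c] ≥ 1 − 6/7 = 1/7 > 0, so some outcome avoids every A_i.

11·p = 6/7 ≈ 0.8571; existence CERTIFIED by the union bound.


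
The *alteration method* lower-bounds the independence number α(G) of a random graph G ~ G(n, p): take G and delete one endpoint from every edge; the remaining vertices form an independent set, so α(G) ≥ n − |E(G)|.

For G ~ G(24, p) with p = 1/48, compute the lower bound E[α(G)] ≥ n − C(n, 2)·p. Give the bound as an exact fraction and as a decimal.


E[|E(G)|] = C(24, 2)·p = 276 · (1/48) = 23/4.
E[α(G)] ≥ n − E[|E(G)|] = 24 − 23/4 = 73/4.
Numerically: ≈ 18.25000.
(This is only a lower bound; the true E[α(G)] may be larger.)

E[α(G)] ≥ 73/4 ≈ 18.25000.


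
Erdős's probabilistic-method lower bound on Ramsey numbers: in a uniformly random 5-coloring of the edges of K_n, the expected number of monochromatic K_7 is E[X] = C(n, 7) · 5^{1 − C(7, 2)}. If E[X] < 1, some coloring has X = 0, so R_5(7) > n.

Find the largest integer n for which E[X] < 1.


We need C(n, 7) · 5^{1 − 21} < 1, i.e. C(n, 7) < 5^{21 − 1} = 95367431640625.
Check values of n near the boundary:
  n = 332: C(332, 7) = 82772214646616; 82772214646616 < 95367431640625? YES
  n = 333: C(333, 7) = 84549532139028; 84549532139028 < 95367431640625? YES
  n = 334: C(334, 7) = 86359460961576; 86359460961576 < 95367431640625? YES
  n = 335: C(335, 7) = 88202498238195; 88202498238195 < 95367431640625? YES
  n = 336: C(336, 7) = 90079147136880; 90079147136880 < 95367431640625? YES
  n = 337: C(337, 7) = 91989916924632; 91989916924632 < 95367431640625? YES
  n = 338: C(338, 7) = 93935323022736; 93935323022736 < 95367431640625? YES
  n = 339: C(339, 7) = 95915887062372; 95915887062372 < 95367431640625? NO
  n = 340: C(340, 7) = 97932136940560; 97932136940560 < 95367431640625? NO
  n = 341: C(341, 7) = 99984606876440; 99984606876440 < 95367431640625? NO
The largest n with C(n, 7) < 95367431640625 is n = 338 (where E[X] = 93935323022736/95367431640625 ≈ 0.9849833). Hence R_5(7) > 338, i.e. R_5(7) ≥ 339.

Largest n = 338; hence R_5(7) > 338.


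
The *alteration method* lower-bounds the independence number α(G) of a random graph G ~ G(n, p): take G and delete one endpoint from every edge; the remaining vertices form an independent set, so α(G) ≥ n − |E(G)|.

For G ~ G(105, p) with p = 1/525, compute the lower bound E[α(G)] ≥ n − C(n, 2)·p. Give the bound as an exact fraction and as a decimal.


E[|E(G)|] = C(105, 2)·p = 5460 · (1/525) = 52/5.
E[α(G)] ≥ n − E[|E(G)|] = 105 − 52/5 = 473/5.
Numerically: ≈ 94.600.
(This is only a lower bound; the true E[α(G)] may be larger.)

E[α(G)] ≥ 473/5 ≈ 94.600.


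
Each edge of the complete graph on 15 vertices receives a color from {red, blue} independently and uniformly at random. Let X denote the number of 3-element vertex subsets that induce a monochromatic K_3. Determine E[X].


Let X = Σ_S X_S over the C(15, 3) = 455 subsets S of size 3, where X_S = 1 if the K_3 on S is monochromatic.
For a fixed S, the K_3 on S has C(3, 2) = 3 edges. P[all 3 edges red] = (1/2)^3, and likewise for blue, so P[monochromatic] = 2·(1/2)^3 = 2^{1 − 3} = 1/4.
By linearity: E[X] = C(15, 3) · 2^{1 − 3} = 455 · 1/4 = 455/4.
Numerically: E[X] ≈ 113.7500.

E[X] = C(15,3)·2^(1−C(3,2)) = 455/4 ≈ 113.7500.


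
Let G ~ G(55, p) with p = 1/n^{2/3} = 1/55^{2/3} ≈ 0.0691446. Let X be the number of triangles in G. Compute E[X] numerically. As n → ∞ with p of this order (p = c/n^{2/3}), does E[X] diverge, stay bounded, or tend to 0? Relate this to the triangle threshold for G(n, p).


Number of potential triangles: C(55, 3) = 26235.
Each occurs with probability p³ ≈ (0.0691446)³ ≈ 3.30578512e-04.
By linearity: E[X] = C(55, 3)·p³ ≈ 26235 · 3.30578512e-04 ≈ 8.672727.
Since α = 2/3 < 1, p = c/n^{2/3} ≫ 1/n is above the triangle threshold p ~ 1/n. Asymptotically E[X] ~ (c³/6)·n^{3(1−α)} = (1³/6)·n^{1} → ∞; triangles are abundant w.h.p.

E[X] ≈ 8.672727; in regime p = Θ(1/n^{2/3}) E[X] diverges (above the triangle threshold p ~ 1/n).


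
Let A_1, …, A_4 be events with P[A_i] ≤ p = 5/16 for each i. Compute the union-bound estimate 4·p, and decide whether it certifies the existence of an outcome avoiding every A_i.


Union bound: P[∪_{i=1}^{4} A_i] ≤ Σ_i P[A_i] ≤ 4·p = 4·(5/16) = 5/4.
Numerically: 5/4 ≈ 1.2500000.
Is 5/4 < 1? NO.
Since the bound 5/4 is ≥ 1, the union bound is uninformative here; it does NOT by itself certify existence.

4·p = 5/4 ≈ 1.2500000; existence NOT certified by the union bound.


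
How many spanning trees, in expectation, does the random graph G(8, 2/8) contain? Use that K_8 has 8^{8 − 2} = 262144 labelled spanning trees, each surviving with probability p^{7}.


K_8 has 8^{8 − 2} = 262144 labelled spanning trees.
For each such spanning tree H, let X_H = 1 if all 7 edges of H are present in G. Then P[X_H = 1] = p^{7} = (1/4)^{7} = 1/16384.
Summing the indicators: E[X] = Σ_H E[X_H] = 262144 · p^{7} = 262144 · 1/16384 = 16.
Numerically: E[X] ≈ 16.

E[X] = 262144 · (1/4)^{7} = 16 ≈ 16.


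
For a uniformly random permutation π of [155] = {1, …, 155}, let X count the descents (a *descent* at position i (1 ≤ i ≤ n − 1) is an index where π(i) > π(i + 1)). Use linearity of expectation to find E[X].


Write X = Σ X_I over i = 1, …, 154, with X_I the indicator of one descent.
There are 154 indicators.
For each fixed i, the pair (π(i), π(i+1)) is a uniformly random ordered pair of distinct values from {1, …, 155}; by symmetry P[π(i) > π(i+1)] = 1/2.
By linearity: E[X] = 154 · (1/2) = (155 − 1) · (1/2) = 77 ≈ 77.0000.

E[X] = 77 = 77.0000.


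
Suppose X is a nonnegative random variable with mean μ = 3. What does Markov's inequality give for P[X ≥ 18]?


μ = E[X] = 3, a = 18.
Markov: P[X ≥ 18] ≤ μ/a = (3)/18 = 1/6.
Numerically: ≈ 0.166667.
(Since a = 18 > μ = 3.000000, the bound 1/6 is < 1 and informative.)

P[X ≥ 18] ≤ 1/6 ≈ 0.166667.


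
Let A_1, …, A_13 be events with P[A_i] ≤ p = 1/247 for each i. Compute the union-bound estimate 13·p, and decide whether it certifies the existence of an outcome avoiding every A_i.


Union bound: P[∪_{i=1}^{13} A_i] ≤ Σ_i P[A_i] ≤ 13·p = 13·(1/247) = 1/19.
Numerically: 1/19 ≈ 0.05263.
Is 1/19 < 1? YES.
Since P[∪ A_i] ≤ 1/19 < 1, the complement has P[∩ A_i^c] ≥ 1 − 1/19 = 18/19 > 0, so some outcome avoids every A_i.

13·p = 1/19 ≈ 0.05263; existence CERTIFIED by the union bound.


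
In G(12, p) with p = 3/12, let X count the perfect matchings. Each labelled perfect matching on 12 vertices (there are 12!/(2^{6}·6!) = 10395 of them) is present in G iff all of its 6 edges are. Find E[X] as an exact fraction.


K_12 has 12!/(2^{6}·6!) = 10395 labelled perfect matchings.
For each such perfect matching H, let X_H = 1 if all 6 edges of H are present in G. Then P[X_H = 1] = p^{6} = (1/4)^{6} = 1/4096.
By linearity of expectation: E[X] = Σ_H E[X_H] = 10395 · p^{6} = 10395 · 1/4096 = 10395/4096.
Numerically: E[X] ≈ 2.53784.

E[X] = 10395 · (1/4)^{6} = 10395/4096 ≈ 2.53784.


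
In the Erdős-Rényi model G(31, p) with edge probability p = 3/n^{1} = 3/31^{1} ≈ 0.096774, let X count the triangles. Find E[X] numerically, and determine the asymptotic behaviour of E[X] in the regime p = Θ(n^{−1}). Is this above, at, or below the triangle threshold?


Number of potential triangles: C(31, 3) = 4495.
Each occurs with probability p³ ≈ (0.096774)³ ≈ 9.0631399e-04.
By linearity: E[X] = C(31, 3)·p³ ≈ 4495 · 9.0631399e-04 ≈ 4.07388.
Here α = 1, so p = 3/n is exactly at the triangle threshold p ~ 1/n. Asymptotically E[X] → c³/6 = 3³/6 = 9/2 ≈ 4.50000, a bounded constant. In this regime the triangle count is asymptotically Poisson(c³/6).

E[X] ≈ 4.07388; in regime p = Θ(1/n^{1}) E[X] stays bounded (at the triangle threshold p ~ 1/n).


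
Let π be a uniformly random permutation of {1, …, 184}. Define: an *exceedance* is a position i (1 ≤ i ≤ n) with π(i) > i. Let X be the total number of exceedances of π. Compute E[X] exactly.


Write X = Σ_{i=1}^{184} X_i, where X_i = 1_{π(i) > i}.
For each fixed i, π(i) is uniform over {1, …, 184} (marginal of a uniform permutation), so P[π(i) > i] = (n − i)/n. Summing: Σ_{i=1}^{184} (n − i)/n = (0 + 1 + … + 183)/184 = 184(184 − 1)/(2·184) = (184 − 1)/2.
Hence E[X] = Σ_{i=1}^{184} (184 − i)/184 = 183/2 ≈ 91.5000.

E[X] = 183/2 = 91.5000.


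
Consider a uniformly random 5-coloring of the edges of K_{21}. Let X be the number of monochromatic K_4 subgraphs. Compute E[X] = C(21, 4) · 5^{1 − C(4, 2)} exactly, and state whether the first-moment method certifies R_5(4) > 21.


E[X] = C(21, 4) · 5^{1 − 6} = 5985 · 5^{−5} = 5985/3125.
As a reduced fraction: E[X] = 1197/625 ≈ 1.915.
Is E[X] < 1? NO.
Since E[X] ≥ 1, the first-moment bound is inconclusive at n = 21; it does NOT by itself certify R_5(4) > 21.

E[X] = 1197/625 ≈ 1.915; E[X] ≥ 1; first-moment method inconclusive here.


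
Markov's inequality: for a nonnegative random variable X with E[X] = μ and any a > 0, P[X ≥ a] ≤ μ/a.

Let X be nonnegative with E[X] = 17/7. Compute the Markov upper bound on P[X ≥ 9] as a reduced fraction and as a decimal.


μ = E[X] = 17/7, a = 9.
Markov: P[X ≥ 9] ≤ μ/a = (17/7)/9 = 17/63.
Numerically: ≈ 0.270.
(Since a = 9 > μ = 2.429, the bound 17/63 is < 1 and informative.)

P[X ≥ 9] ≤ 17/63 ≈ 0.270.


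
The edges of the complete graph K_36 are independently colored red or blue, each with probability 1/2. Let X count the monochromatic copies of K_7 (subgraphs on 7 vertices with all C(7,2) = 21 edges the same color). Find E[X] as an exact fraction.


Let X = Σ_S X_S over the C(36, 7) = 8347680 subsets S of size 7, where X_S = 1 if the K_7 on S is monochromatic.
For a fixed S, the K_7 on S has C(7, 2) = 21 edges. P[all 21 edges red] = (1/2)^21, and likewise for blue, so P[monochromatic] = 2·(1/2)^21 = 2^{1 − 21} = 1/1048576.
By linearity of expectation: E[X] = C(36, 7) · 2^{1 − 21} = 8347680 · 1/1048576 = 260865/32768.
Numerically: E[X] ≈ 7.9610.

E[X] = C(36,7)·2^(1−C(7,2)) = 260865/32768 ≈ 7.9610.


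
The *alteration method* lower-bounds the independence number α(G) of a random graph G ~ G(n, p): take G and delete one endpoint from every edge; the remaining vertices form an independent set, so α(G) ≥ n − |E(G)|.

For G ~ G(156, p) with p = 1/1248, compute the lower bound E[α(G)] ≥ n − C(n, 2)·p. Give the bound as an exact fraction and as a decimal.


E[|E(G)|] = C(156, 2)·p = 12090 · (1/1248) = 155/16.
E[α(G)] ≥ n − E[|E(G)|] = 156 − 155/16 = 2341/16.
Numerically: ≈ 146.3125.
(This is only a lower bound; the true E[α(G)] may be larger.)

E[α(G)] ≥ 2341/16 ≈ 146.3125.


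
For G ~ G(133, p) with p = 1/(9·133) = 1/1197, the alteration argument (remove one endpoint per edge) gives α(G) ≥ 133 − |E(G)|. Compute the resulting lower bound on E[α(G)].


E[|E(G)|] = C(133, 2)·p = 8778 · (1/1197) = 22/3.
E[α(G)] ≥ n − E[|E(G)|] = 133 − 22/3 = 377/3.
Numerically: ≈ 125.667.
(This is only a lower bound; the true E[α(G)] may be larger.)

E[α(G)] ≥ 377/3 ≈ 125.667.


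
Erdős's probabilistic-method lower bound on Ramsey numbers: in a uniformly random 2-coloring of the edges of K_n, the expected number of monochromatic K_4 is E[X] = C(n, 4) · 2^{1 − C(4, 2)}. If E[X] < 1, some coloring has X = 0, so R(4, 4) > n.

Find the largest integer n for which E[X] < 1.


We need C(n, 4) · 2^{1 − 6} < 1, i.e. C(n, 4) < 2^{6 − 1} = 32.
Check values of n near the boundary:
  n = 4: C(4, 4) = 1; 1 < 32? YES
  n = 5: C(5, 4) = 5; 5 < 32? YES
  n = 6: C(6, 4) = 15; 15 < 32? YES
  n = 7: C(7, 4) = 35; 35 < 32? NO
  n = 8: C(8, 4) = 70; 70 < 32? NO
The largest n with C(n, 4) < 32 is n = 6 (where E[X] = 15/32 ≈ 0.469). Hence R(4, 4) > 6, i.e. R(4, 4) ≥ 7.

Largest n = 6; hence R(4, 4) > 6.


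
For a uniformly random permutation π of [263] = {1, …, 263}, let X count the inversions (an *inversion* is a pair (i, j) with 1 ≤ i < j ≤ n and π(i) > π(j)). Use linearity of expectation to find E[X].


Write X = Σ X_I over the C(263, 2) = 34453 pairs i < j, with X_I the indicator of one inversion.
There are 34453 indicators.
For each fixed pair i < j, the values π(i) and π(j) are two distinct elements of {1, …, 263} in uniformly random order; by symmetry P[π(i) > π(j)] = 1/2.
By linearity: E[X] = 34453 · (1/2) = C(263, 2) · (1/2) = 34453/2 = 34453/2 ≈ 17226.50000.

E[X] = 34453/2 = 17226.50000.


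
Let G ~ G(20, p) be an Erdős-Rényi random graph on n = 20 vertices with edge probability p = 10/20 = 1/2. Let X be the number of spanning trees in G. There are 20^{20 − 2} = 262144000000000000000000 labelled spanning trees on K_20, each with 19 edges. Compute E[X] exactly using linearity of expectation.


K_20 has 20^{20 − 2} = 262144000000000000000000 labelled spanning trees.
For each such spanning tree H, let X_H = 1 if all 19 edges of H are present in G. Then P[X_H = 1] = p^{19} = (1/2)^{19} = 1/524288.
By linearity: E[X] = Σ_H E[X_H] = 262144000000000000000000 · p^{19} = 262144000000000000000000 · 1/524288 = 500000000000000000.
Numerically: E[X] ≈ 5e+17.

E[X] = 262144000000000000000000 · (1/2)^{19} = 500000000000000000 ≈ 5e+17.


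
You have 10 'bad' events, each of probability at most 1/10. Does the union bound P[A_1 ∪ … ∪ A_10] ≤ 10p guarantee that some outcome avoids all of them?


Union bound: P[∪_{i=1}^{10} A_i] ≤ Σ_i P[A_i] ≤ 10·p = 10·(1/10) = 1.
Numerically: 1 ≈ 1.00000.
Is 1 < 1? NO.
Since the bound 1 is ≥ 1, the union bound is uninformative here; it does NOT by itself certify existence.

10·p = 1 ≈ 1.00000; existence NOT certified by the union bound.


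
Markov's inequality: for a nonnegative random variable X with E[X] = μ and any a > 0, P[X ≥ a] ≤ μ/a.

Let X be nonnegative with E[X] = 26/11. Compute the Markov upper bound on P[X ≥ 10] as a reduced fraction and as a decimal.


μ = E[X] = 26/11, a = 10.
Markov: P[X ≥ 10] ≤ μ/a = (26/11)/10 = 13/55.
Numerically: ≈ 0.2364.
(Since a = 10 > μ = 2.3636, the bound 13/55 is < 1 and informative.)

P[X ≥ 10] ≤ 13/55 ≈ 0.2364.


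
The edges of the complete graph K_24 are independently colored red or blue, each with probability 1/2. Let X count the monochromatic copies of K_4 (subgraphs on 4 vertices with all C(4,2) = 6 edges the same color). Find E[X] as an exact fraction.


Let X = Σ_S X_S over the C(24, 4) = 10626 subsets S of size 4, where X_S = 1 if the K_4 on S is monochromatic.
For a fixed S, the K_4 on S has C(4, 2) = 6 edges. P[all 6 edges red] = (1/2)^6, and likewise for blue, so P[monochromatic] = 2·(1/2)^6 = 2^{1 − 6} = 1/32.
By linearity of expectation: E[X] = C(24, 4) · 2^{1 − 6} = 10626 · 1/32 = 5313/16.
Numerically: E[X] ≈ 332.0625.

E[X] = C(24,4)·2^(1−C(4,2)) = 5313/16 ≈ 332.0625.


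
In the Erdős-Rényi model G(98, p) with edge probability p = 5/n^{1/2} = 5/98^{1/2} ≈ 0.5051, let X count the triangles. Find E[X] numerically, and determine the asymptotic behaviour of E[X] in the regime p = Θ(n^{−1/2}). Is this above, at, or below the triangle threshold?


Number of potential triangles: C(98, 3) = 152096.
Each occurs with probability p³ ≈ (0.5051)³ ≈ 1.288460e-01.
By linearity: E[X] = C(98, 3)·p³ ≈ 152096 · 1.288460e-01 ≈ 19596.9594.
Since α = 1/2 < 1, p = c/n^{1/2} ≫ 1/n is above the triangle threshold p ~ 1/n. Asymptotically E[X] ~ (c³/6)·n^{3(1−α)} = (5³/6)·n^{1.5} → ∞; triangles are abundant w.h.p.

E[X] ≈ 19596.9594; in regime p = Θ(1/n^{1/2}) E[X] diverges (above the triangle threshold p ~ 1/n).


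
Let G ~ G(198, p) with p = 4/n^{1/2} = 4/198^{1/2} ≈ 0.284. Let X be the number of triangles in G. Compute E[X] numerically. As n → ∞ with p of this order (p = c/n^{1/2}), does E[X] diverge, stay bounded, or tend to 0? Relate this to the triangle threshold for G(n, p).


Number of potential triangles: C(198, 3) = 1274196.
Each occurs with probability p³ ≈ (0.284)³ ≈ 2.29711e-02.
By linearity: E[X] = C(198, 3)·p³ ≈ 1274196 · 2.29711e-02 ≈ 29269.710.
Since α = 1/2 < 1, p = c/n^{1/2} ≫ 1/n is above the triangle threshold p ~ 1/n. Asymptotically E[X] ~ (c³/6)·n^{3(1−α)} = (4³/6)·n^{1.5} → ∞; triangles are abundant w.h.p.

E[X] ≈ 29269.710; in regime p = Θ(1/n^{1/2}) E[X] diverges (above the triangle threshold p ~ 1/n).


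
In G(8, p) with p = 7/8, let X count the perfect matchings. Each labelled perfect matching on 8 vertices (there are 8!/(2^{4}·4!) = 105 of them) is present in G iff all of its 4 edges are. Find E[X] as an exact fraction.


K_8 has 8!/(2^{4}·4!) = 105 labelled perfect matchings.
For each such perfect matching H, let X_H = 1 if all 4 edges of H are present in G. Then P[X_H = 1] = p^{4} = (7/8)^{4} = 2401/4096.
By linearity of expectation: E[X] = Σ_H E[X_H] = 105 · p^{4} = 105 · 2401/4096 = 252105/4096.
Numerically: E[X] ≈ 61.55.

E[X] = 105 · (7/8)^{4} = 252105/4096 ≈ 61.55.


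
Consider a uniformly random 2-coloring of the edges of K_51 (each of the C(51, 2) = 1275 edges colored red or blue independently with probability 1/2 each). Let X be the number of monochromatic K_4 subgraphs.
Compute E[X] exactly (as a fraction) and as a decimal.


Let X = Σ_S X_S over the C(51, 4) = 249900 subsets S of size 4, where X_S = 1 if the K_4 on S is monochromatic.
For a fixed S, the K_4 on S has C(4, 2) = 6 edges. P[all 6 edges red] = (1/2)^6, and likewise for blue, so P[monochromatic] = 2·(1/2)^6 = 2^{1 − 6} = 1/32.
By linearity of expectation: E[X] = C(51, 4) · 2^{1 − 6} = 249900 · 1/32 = 62475/8.
Numerically: E[X] ≈ 7809.37500.

E[X] = C(51,4)·2^(1−C(4,2)) = 62475/8 ≈ 7809.37500.


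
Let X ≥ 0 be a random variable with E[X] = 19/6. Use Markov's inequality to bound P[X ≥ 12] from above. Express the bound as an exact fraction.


μ = E[X] = 19/6, a = 12.
Markov: P[X ≥ 12] ≤ μ/a = (19/6)/12 = 19/72.
Numerically: ≈ 0.2639.
(Since a = 12 > μ = 3.1667, the bound 19/72 is < 1 and informative.)

P[X ≥ 12] ≤ 19/72 ≈ 0.2639.


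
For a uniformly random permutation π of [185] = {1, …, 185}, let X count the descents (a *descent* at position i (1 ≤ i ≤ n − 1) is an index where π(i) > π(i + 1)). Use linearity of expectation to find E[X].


Write X = Σ X_I over i = 1, …, 184, with X_I the indicator of one descent.
There are 184 indicators.
For each fixed i, the pair (π(i), π(i+1)) is a uniformly random ordered pair of distinct values from {1, …, 185}; by symmetry P[π(i) > π(i+1)] = 1/2.
By linearity: E[X] = 184 · (1/2) = (185 − 1) · (1/2) = 92 ≈ 92.00000.

E[X] = 92 = 92.00000.


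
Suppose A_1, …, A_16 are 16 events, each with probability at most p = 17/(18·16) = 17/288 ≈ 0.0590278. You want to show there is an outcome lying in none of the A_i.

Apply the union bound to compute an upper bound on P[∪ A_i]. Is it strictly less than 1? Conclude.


Union bound: P[∪_{i=1}^{16} A_i] ≤ Σ_i P[A_i] ≤ 16·p = 16·(17/288) = 17/18.
Numerically: 17/18 ≈ 0.9444444.
Is 17/18 < 1? YES.
Since P[∪ A_i] ≤ 17/18 < 1, the complement has P[∩ A_i^c] ≥ 1 − 17/18 = 1/18 > 0, so some outcome avoids every A_i.

16·p = 17/18 ≈ 0.9444444; existence CERTIFIED by the union bound.


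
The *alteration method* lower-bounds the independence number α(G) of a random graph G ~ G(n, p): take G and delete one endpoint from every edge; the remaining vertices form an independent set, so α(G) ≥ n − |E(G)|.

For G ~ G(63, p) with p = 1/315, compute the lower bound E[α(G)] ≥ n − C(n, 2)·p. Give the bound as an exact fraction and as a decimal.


E[|E(G)|] = C(63, 2)·p = 1953 · (1/315) = 31/5.
E[α(G)] ≥ n − E[|E(G)|] = 63 − 31/5 = 284/5.
Numerically: ≈ 56.8000.
(This is only a lower bound; the true E[α(G)] may be larger.)

E[α(G)] ≥ 284/5 ≈ 56.8000.


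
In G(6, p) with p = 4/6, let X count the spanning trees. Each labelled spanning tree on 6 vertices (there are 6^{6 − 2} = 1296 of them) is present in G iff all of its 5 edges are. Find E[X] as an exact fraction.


K_6 has 6^{6 − 2} = 1296 labelled spanning trees.
For each such spanning tree H, let X_H = 1 if all 5 edges of H are present in G. Then P[X_H = 1] = p^{5} = (2/3)^{5} = 32/243.
By linearity: E[X] = Σ_H E[X_H] = 1296 · p^{5} = 1296 · 32/243 = 512/3.
Numerically: E[X] ≈ 171.

E[X] = 1296 · (2/3)^{5} = 512/3 ≈ 171.


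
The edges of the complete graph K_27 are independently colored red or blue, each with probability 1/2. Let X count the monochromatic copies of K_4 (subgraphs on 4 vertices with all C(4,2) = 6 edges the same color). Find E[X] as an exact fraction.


Let X = Σ_S X_S over the C(27, 4) = 17550 subsets S of size 4, where X_S = 1 if the K_4 on S is monochromatic.
For a fixed S, the K_4 on S has C(4, 2) = 6 edges. P[all 6 edges red] = (1/2)^6, and likewise for blue, so P[monochromatic] = 2·(1/2)^6 = 2^{1 − 6} = 1/32.
By linearity: E[X] = C(27, 4) · 2^{1 − 6} = 17550 · 1/32 = 8775/16.
Numerically: E[X] ≈ 548.437500.

E[X] = C(27,4)·2^(1−C(4,2)) = 8775/16 ≈ 548.437500.


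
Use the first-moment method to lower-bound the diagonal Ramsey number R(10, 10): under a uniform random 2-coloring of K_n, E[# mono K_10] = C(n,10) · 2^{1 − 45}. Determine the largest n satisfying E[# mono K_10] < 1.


We need C(n, 10) · 2^{1 − 45} < 1, i.e. C(n, 10) < 2^{45 − 1} = 17592186044416.
Check values of n near the boundary:
  n = 99: C(99, 10) = 15579278510796; 15579278510796 < 17592186044416? YES
  n = 100: C(100, 10) = 17310309456440; 17310309456440 < 17592186044416? YES
  n = 101: C(101, 10) = 19212541264840; 19212541264840 < 17592186044416? NO
  n = 102: C(102, 10) = 21300860967540; 21300860967540 < 17592186044416? NO
  n = 103: C(103, 10) = 23591276125340; 23591276125340 < 17592186044416? NO
The largest n with C(n, 10) < 17592186044416 is n = 100 (where E[X] = 2163788682055/2199023255552 ≈ 0.9839772). Hence R(10, 10) > 100, i.e. R(10, 10) ≥ 101.

Largest n = 100; hence R(10, 10) > 100.


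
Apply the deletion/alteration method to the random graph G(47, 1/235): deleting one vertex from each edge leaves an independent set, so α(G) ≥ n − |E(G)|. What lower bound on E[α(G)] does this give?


E[|E(G)|] = C(47, 2)·p = 1081 · (1/235) = 23/5.
E[α(G)] ≥ n − E[|E(G)|] = 47 − 23/5 = 212/5.
Numerically: ≈ 42.4000.
(This is only a lower bound; the true E[α(G)] may be larger.)

E[α(G)] ≥ 212/5 ≈ 42.4000.


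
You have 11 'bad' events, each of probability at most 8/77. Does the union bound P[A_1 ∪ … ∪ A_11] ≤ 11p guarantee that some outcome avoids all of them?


Union bound: P[∪_{i=1}^{11} A_i] ≤ Σ_i P[A_i] ≤ 11·p = 11·(8/77) = 8/7.
Numerically: 8/7 ≈ 1.143.
Is 8/7 < 1? NO.
Since the bound 8/7 is ≥ 1, the union bound is uninformative here; it does NOT by itself certify existence.

11·p = 8/7 ≈ 1.143; existence NOT certified by the union bound.


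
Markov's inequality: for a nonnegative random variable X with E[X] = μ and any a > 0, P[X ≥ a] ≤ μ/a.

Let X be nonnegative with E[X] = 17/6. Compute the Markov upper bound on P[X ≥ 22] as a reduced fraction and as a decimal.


μ = E[X] = 17/6, a = 22.
Markov: P[X ≥ 22] ≤ μ/a = (17/6)/22 = 17/132.
Numerically: ≈ 0.12879.
(Since a = 22 > μ = 2.83333, the bound 17/132 is < 1 and informative.)

P[X ≥ 22] ≤ 17/132 ≈ 0.12879.


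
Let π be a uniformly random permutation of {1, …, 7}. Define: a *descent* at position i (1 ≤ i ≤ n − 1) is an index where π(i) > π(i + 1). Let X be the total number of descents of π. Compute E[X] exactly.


Write X = Σ X_I over i = 1, …, 6, with X_I the indicator of one descent.
There are 6 indicators.
For each fixed i, the pair (π(i), π(i+1)) is a uniformly random ordered pair of distinct values from {1, …, 7}; by symmetry P[π(i) > π(i+1)] = 1/2.
By linearity: E[X] = 6 · (1/2) = (7 − 1) · (1/2) = 3 ≈ 3.000000.

E[X] = 3 = 3.000000.


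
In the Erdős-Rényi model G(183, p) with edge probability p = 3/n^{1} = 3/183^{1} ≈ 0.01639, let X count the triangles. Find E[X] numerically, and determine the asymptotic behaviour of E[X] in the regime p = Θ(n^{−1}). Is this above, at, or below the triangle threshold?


Number of potential triangles: C(183, 3) = 1004731.
Each occurs with probability p³ ≈ (0.01639)³ ≈ 4.405655e-06.
By linearity: E[X] = C(183, 3)·p³ ≈ 1004731 · 4.405655e-06 ≈ 4.4265.
Here α = 1, so p = 3/n is exactly at the triangle threshold p ~ 1/n. Asymptotically E[X] → c³/6 = 3³/6 = 9/2 ≈ 4.5000, a bounded constant. In this regime the triangle count is asymptotically Poisson(c³/6).

E[X] ≈ 4.4265; in regime p = Θ(1/n^{1}) E[X] stays bounded (at the triangle threshold p ~ 1/n).


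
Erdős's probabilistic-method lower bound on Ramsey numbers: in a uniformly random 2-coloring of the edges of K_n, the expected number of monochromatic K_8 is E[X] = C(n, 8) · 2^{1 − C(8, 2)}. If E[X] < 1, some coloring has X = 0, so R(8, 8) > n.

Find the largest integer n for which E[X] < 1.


We need C(n, 8) · 2^{1 − 28} < 1, i.e. C(n, 8) < 2^{28 − 1} = 134217728.
Check values of n near the boundary:
  n = 37: C(37, 8) = 38608020; 38608020 < 134217728? YES
  n = 38: C(38, 8) = 48903492; 48903492 < 134217728? YES
  n = 39: C(39, 8) = 61523748; 61523748 < 134217728? YES
  n = 40: C(40, 8) = 76904685; 76904685 < 134217728? YES
  n = 41: C(41, 8) = 95548245; 95548245 < 134217728? YES
  n = 42: C(42, 8) = 118030185; 118030185 < 134217728? YES
  n = 43: C(43, 8) = 145008513; 145008513 < 134217728? NO
The largest n with C(n, 8) < 134217728 is n = 42 (where E[X] = 118030185/134217728 ≈ 0.8794). Hence R(8, 8) > 42, i.e. R(8, 8) ≥ 43.

Largest n = 42; hence R(8, 8) > 42.


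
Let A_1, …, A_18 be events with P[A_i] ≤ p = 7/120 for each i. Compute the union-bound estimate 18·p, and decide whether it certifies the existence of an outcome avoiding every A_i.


Union bound: P[∪_{i=1}^{18} A_i] ≤ Σ_i P[A_i] ≤ 18·p = 18·(7/120) = 21/20.
Numerically: 21/20 ≈ 1.050000.
Is 21/20 < 1? NO.
Since the bound 21/20 is ≥ 1, the union bound is uninformative here; it does NOT by itself certify existence.

18·p = 21/20 ≈ 1.050000; existence NOT certified by the union bound.


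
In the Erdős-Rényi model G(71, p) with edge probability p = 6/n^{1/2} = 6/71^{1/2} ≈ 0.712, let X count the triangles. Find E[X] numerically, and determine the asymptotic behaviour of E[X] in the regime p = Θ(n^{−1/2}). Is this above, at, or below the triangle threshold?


Number of potential triangles: C(71, 3) = 57155.
Each occurs with probability p³ ≈ (0.712)³ ≈ 3.61049e-01.
By linearity: E[X] = C(71, 3)·p³ ≈ 57155 · 3.61049e-01 ≈ 20635.759.
Since α = 1/2 < 1, p = c/n^{1/2} ≫ 1/n is above the triangle threshold p ~ 1/n. Asymptotically E[X] ~ (c³/6)·n^{3(1−α)} = (6³/6)·n^{1.5} → ∞; triangles are abundant w.h.p.

E[X] ≈ 20635.759; in regime p = Θ(1/n^{1/2}) E[X] diverges (above the triangle threshold p ~ 1/n).


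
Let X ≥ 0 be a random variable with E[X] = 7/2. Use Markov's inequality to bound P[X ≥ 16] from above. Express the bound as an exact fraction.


μ = E[X] = 7/2, a = 16.
Markov: P[X ≥ 16] ≤ μ/a = (7/2)/16 = 7/32.
Numerically: ≈ 0.21875.
(Since a = 16 > μ = 3.50000, the bound 7/32 is < 1 and informative.)

P[X ≥ 16] ≤ 7/32 ≈ 0.21875.


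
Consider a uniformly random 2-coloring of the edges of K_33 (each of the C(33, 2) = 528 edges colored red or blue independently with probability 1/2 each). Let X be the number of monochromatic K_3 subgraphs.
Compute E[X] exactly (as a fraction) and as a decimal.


Let X = Σ_S X_S over the C(33, 3) = 5456 subsets S of size 3, where X_S = 1 if the K_3 on S is monochromatic.
For a fixed S, the K_3 on S has C(3, 2) = 3 edges. P[all 3 edges red] = (1/2)^3, and likewise for blue, so P[monochromatic] = 2·(1/2)^3 = 2^{1 − 3} = 1/4.
By linearity of expectation: E[X] = C(33, 3) · 2^{1 − 3} = 5456 · 1/4 = 1364.
Numerically: E[X] ≈ 1364.000000.

E[X] = C(33,3)·2^(1−C(3,2)) = 1364 ≈ 1364.000000.


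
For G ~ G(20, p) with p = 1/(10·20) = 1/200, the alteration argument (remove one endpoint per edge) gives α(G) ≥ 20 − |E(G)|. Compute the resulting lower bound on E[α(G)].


E[|E(G)|] = C(20, 2)·p = 190 · (1/200) = 19/20.
E[α(G)] ≥ n − E[|E(G)|] = 20 − 19/20 = 381/20.
Numerically: ≈ 19.0500.
(This is only a lower bound; the true E[α(G)] may be larger.)

E[α(G)] ≥ 381/20 ≈ 19.0500.


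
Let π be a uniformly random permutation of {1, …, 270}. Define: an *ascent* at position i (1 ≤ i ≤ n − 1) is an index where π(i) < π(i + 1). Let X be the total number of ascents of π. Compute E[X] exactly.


Write X = Σ X_I over i = 1, …, 269, with X_I the indicator of one ascent.
There are 269 indicators.
For each fixed i, the pair (π(i), π(i+1)) is a uniformly random ordered pair of distinct values from {1, …, 270}; by symmetry P[π(i) < π(i+1)] = 1/2.
By linearity: E[X] = 269 · (1/2) = (270 − 1) · (1/2) = 269/2 ≈ 134.500.

E[X] = 269/2 = 134.500.


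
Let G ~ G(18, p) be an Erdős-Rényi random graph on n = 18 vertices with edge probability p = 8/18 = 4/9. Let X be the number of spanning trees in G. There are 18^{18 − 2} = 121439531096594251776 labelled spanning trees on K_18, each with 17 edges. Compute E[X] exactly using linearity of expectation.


K_18 has 18^{18 − 2} = 121439531096594251776 labelled spanning trees.
For each such spanning tree H, let X_H = 1 if all 17 edges of H are present in G. Then P[X_H = 1] = p^{17} = (4/9)^{17} = 17179869184/16677181699666569.
Summing the indicators: E[X] = Σ_H E[X_H] = 121439531096594251776 · p^{17} = 121439531096594251776 · 17179869184/16677181699666569 = 1125899906842624/9.
Numerically: E[X] ≈ 1.251e+14.

E[X] = 121439531096594251776 · (4/9)^{17} = 1125899906842624/9 ≈ 1.251e+14.


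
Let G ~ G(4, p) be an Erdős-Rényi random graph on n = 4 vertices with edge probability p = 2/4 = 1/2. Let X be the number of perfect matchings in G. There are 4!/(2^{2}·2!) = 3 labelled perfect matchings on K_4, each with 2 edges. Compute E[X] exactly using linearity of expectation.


K_4 has 4!/(2^{2}·2!) = 3 labelled perfect matchings.
For each such perfect matching H, let X_H = 1 if all 2 edges of H are present in G. Then P[X_H = 1] = p^{2} = (1/2)^{2} = 1/4.
By linearity of expectation: E[X] = Σ_H E[X_H] = 3 · p^{2} = 3 · 1/4 = 3/4.
Numerically: E[X] ≈ 0.75.

E[X] = 3 · (1/2)^{2} = 3/4 ≈ 0.75.


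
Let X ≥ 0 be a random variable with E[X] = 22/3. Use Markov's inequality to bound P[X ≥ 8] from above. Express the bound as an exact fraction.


μ = E[X] = 22/3, a = 8.
Markov: P[X ≥ 8] ≤ μ/a = (22/3)/8 = 11/12.
Numerically: ≈ 0.917.
(Since a = 8 > μ = 7.333, the bound 11/12 is < 1 and informative.)

P[X ≥ 8] ≤ 11/12 ≈ 0.917.


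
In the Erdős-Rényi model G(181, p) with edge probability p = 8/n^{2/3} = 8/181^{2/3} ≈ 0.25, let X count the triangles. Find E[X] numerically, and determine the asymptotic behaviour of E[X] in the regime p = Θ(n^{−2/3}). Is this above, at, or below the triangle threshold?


Number of potential triangles: C(181, 3) = 971970.
Each occurs with probability p³ ≈ (0.25)³ ≈ 1.562834e-02.
By linearity: E[X] = C(181, 3)·p³ ≈ 971970 · 1.562834e-02 ≈ 15190.2762.
Since α = 2/3 < 1, p = c/n^{2/3} ≫ 1/n is above the triangle threshold p ~ 1/n. Asymptotically E[X] ~ (c³/6)·n^{3(1−α)} = (8³/6)·n^{1} → ∞; triangles are abundant w.h.p.

E[X] ≈ 15190.2762; in regime p = Θ(1/n^{2/3}) E[X] diverges (above the triangle threshold p ~ 1/n).


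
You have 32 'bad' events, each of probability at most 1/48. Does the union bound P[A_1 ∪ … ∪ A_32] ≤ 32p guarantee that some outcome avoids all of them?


Union bound: P[∪_{i=1}^{32} A_i] ≤ Σ_i P[A_i] ≤ 32·p = 32·(1/48) = 2/3.
Numerically: 2/3 ≈ 0.667.
Is 2/3 < 1? YES.
Since P[∪ A_i] ≤ 2/3 < 1, the complement has P[∩ A_i^c] ≥ 1 − 2/3 = 1/3 > 0, so some outcome avoids every A_i.

32·p = 2/3 ≈ 0.667; existence CERTIFIED by the union bound.


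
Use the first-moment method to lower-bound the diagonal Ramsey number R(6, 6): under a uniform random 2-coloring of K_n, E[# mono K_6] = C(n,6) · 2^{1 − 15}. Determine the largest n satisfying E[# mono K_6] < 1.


We need C(n, 6) · 2^{1 − 15} < 1, i.e. C(n, 6) < 2^{15 − 1} = 16384.
Check values of n near the boundary:
  n = 12: C(12, 6) = 924; 924 < 16384? YES
  n = 13: C(13, 6) = 1716; 1716 < 16384? YES
  n = 14: C(14, 6) = 3003; 3003 < 16384? YES
  n = 15: C(15, 6) = 5005; 5005 < 16384? YES
  n = 16: C(16, 6) = 8008; 8008 < 16384? YES
  n = 17: C(17, 6) = 12376; 12376 < 16384? YES
  n = 18: C(18, 6) = 18564; 18564 < 16384? NO
  n = 19: C(19, 6) = 27132; 27132 < 16384? NO
  n = 20: C(20, 6) = 38760; 38760 < 16384? NO
The largest n with C(n, 6) < 16384 is n = 17 (where E[X] = 1547/2048 ≈ 0.755371). Hence R(6, 6) > 17, i.e. R(6, 6) ≥ 18.

Largest n = 17; hence R(6, 6) > 17.


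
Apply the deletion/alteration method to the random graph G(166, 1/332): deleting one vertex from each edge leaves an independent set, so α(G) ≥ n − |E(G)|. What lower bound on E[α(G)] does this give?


E[|E(G)|] = C(166, 2)·p = 13695 · (1/332) = 165/4.
E[α(G)] ≥ n − E[|E(G)|] = 166 − 165/4 = 499/4.
Numerically: ≈ 124.750.
(This is only a lower bound; the true E[α(G)] may be larger.)

E[α(G)] ≥ 499/4 ≈ 124.750.


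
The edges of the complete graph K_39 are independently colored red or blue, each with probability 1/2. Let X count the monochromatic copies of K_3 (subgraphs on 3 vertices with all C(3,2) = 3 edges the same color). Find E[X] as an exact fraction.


Let X = Σ_S X_S over the C(39, 3) = 9139 subsets S of size 3, where X_S = 1 if the K_3 on S is monochromatic.
For a fixed S, the K_3 on S has C(3, 2) = 3 edges. P[all 3 edges red] = (1/2)^3, and likewise for blue, so P[monochromatic] = 2·(1/2)^3 = 2^{1 − 3} = 1/4.
By linearity: E[X] = C(39, 3) · 2^{1 − 3} = 9139 · 1/4 = 9139/4.
Numerically: E[X] ≈ 2284.750000.

E[X] = C(39,3)·2^(1−C(3,2)) = 9139/4 ≈ 2284.750000.
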